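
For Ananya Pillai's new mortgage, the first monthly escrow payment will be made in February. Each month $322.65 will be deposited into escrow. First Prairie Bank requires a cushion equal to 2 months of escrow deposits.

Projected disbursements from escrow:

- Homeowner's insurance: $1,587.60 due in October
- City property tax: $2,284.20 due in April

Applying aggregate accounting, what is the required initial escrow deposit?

$1,961.55

Cushion = 2 × $322.65 = $645.30
Trial balance (start $0, +$322.65 each month, − disbursements):
  Feb: +$322.65 → $322.65
  Mar: +$322.65 → $645.30
  Apr: +$322.65 − $2,284.20 → -$1,316.25
  May: +$322.65 → -$993.60
  Jun: +$322.65 → -$670.95
  Jul: +$322.65 → -$348.30
  Aug: +$322.65 → -$25.65
  Sep: +$322.65 → $297.00
  Oct: +$322.65 − $1,587.60 → -$967.95
  Nov: +$322.65 → -$645.30
  Dec: +$322.65 → -$322.65
  Jan: +$322.65 → $0.00
Lowest trial balance = -$1,316.25 (Apr)
Initial deposit = cushion − low point = $645.30 − (-$1,316.25) = $1,961.55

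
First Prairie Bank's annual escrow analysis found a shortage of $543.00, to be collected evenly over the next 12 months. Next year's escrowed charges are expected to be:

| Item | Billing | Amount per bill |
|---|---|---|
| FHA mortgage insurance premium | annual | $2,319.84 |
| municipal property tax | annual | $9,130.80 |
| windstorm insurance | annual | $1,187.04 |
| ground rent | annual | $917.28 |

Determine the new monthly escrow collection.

$1,174.83

FHA mortgage insurance premium: $2,319.84/yr
Municipal property tax: $9,130.80/yr
Windstorm insurance: $1,187.04/yr
Ground rent: $917.28/yr
Annual escrow total = $13,554.96
Base monthly escrow = $13,554.96 ÷ 12 = $1,129.58
Shortage per month = $543.00 ÷ 12 = $45.25
Adjusted monthly = $1,129.58 + $45.25 = $1,174.83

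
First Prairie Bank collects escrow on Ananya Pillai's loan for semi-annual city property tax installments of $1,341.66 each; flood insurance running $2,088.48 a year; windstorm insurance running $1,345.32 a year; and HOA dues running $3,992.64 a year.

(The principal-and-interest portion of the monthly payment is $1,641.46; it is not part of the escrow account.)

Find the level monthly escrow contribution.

City property tax: $1,341.66 × 2 = $2,683.32 per year
Flood insurance: $2,088.48 per year
Windstorm insurance: $1,345.32 per year
HOA dues: $3,992.64 per year
Combined annual = $2,683.32 + $2,088.48 + $1,345.32 + $3,992.64 = $10,109.76
Monthly = $10,109.76 / 12 = $842.48

$842.48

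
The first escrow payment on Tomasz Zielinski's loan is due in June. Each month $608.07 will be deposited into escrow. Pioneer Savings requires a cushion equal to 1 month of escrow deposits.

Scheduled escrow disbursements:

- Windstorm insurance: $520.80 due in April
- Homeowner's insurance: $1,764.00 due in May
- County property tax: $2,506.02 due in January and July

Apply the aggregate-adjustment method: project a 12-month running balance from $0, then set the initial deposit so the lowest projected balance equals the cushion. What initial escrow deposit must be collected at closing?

Cushion = 1 × $608.07 = $608.07
Trial balance (start $0, +$608.07 each month, − disbursements):
  Jun: +$608.07 → $608.07
  Jul: +$608.07 − $2,506.02 → -$1,289.88
  Aug: +$608.07 → -$681.81
  Sep: +$608.07 → -$73.74
  Oct: +$608.07 → $534.33
  Nov: +$608.07 → $1,142.40
  Dec: +$608.07 → $1,750.47
  Jan: +$608.07 − $2,506.02 → -$147.48
  Feb: +$608.07 → $460.59
  Mar: +$608.07 → $1,068.66
  Apr: +$608.07 − $520.80 → $1,155.93
  May: +$608.07 − $1,764.00 → $0.00
Lowest trial balance = -$1,289.88 (Jul)
Initial deposit = cushion − low point = $608.07 − (-$1,289.88) = $1,897.95

$1,897.95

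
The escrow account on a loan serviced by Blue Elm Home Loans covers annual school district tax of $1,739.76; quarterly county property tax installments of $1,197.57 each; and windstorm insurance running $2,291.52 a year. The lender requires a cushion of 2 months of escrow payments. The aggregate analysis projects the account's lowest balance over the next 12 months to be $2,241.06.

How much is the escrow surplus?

School district tax: $1,739.76 per year
County property tax: $1,197.57 × 4 = $4,790.28 per year
Windstorm insurance: $2,291.52 per year
Annual escrow total = $1,739.76 + $4,790.28 + $2,291.52 = $8,821.56
Base monthly escrow = $8,821.56 ÷ 12 = $735.13
Cushion = 2 × $735.13 = $1,470.26
Excess over cushion: $2,241.06 − $1,470.26 = $770.80

$770.80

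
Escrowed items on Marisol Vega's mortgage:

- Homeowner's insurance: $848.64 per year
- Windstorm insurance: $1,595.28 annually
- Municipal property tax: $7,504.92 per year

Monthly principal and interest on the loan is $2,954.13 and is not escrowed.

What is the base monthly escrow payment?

$829.07

Homeowner's insurance: $848.64
Windstorm insurance: $1,595.28
Municipal property tax: $7,504.92
Total annual escrow = $9,948.84
Monthly = $9,948.84 ÷ 12 = $829.07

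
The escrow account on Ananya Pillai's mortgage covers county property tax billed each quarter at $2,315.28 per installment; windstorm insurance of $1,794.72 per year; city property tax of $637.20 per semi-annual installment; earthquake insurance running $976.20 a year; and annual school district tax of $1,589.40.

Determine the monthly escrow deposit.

$1,241.32

County property tax — $2,315.28 × 4 = $9,261.12 annually
Windstorm insurance — $1,794.72 annually
City property tax — $637.20 × 2 = $1,274.40 annually
Earthquake insurance — $976.20 annually
School district tax — $1,589.40 annually
Yearly total = $14,895.84
Base monthly escrow = $14,895.84 ÷ 12 = $1,241.32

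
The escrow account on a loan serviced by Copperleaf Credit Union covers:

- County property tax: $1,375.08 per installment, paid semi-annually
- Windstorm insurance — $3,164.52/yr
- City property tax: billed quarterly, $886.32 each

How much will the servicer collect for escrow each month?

$788.33

County property tax — $1,375.08 × 2 = $2,750.16 per year
Windstorm insurance — $3,164.52 per year
City property tax — $886.32 × 4 = $3,545.28 per year
Total annual escrow = $2,750.16 + $3,164.52 + $3,545.28 = $9,459.96
Monthly escrow = $9,459.96 ÷ 12 = $788.33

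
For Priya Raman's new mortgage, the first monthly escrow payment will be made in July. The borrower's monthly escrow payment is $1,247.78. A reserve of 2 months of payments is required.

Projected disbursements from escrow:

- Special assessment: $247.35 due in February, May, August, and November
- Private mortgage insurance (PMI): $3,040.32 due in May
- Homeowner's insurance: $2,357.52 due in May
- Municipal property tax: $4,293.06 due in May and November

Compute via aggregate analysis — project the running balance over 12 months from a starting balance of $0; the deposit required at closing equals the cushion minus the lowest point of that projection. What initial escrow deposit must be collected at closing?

$3,743.34

Cushion = 2 × $1,247.78 = $2,495.56
Trial balance (start $0, +$1,247.78 each month, − disbursements):
  Jul: +$1,247.78 → $1,247.78
  Aug: +$1,247.78 − $247.35 → $2,248.21
  Sep: +$1,247.78 → $3,495.99
  Oct: +$1,247.78 → $4,743.77
  Nov: +$1,247.78 − $4,540.41 → $1,451.14
  Dec: +$1,247.78 → $2,698.92
  Jan: +$1,247.78 → $3,946.70
  Feb: +$1,247.78 − $247.35 → $4,947.13
  Mar: +$1,247.78 → $6,194.91
  Apr: +$1,247.78 → $7,442.69
  May: +$1,247.78 − $9,938.25 → -$1,247.78
  Jun: +$1,247.78 → $0.00
Lowest trial balance = -$1,247.78 (May)
Initial deposit = cushion − low point = $2,495.56 − (-$1,247.78) = $3,743.34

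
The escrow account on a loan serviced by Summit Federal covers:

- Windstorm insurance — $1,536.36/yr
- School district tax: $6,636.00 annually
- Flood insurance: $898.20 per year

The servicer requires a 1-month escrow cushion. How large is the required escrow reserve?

$755.88

Windstorm insurance — $1,536.36/yr
School district tax — $6,636.00/yr
Flood insurance — $898.20/yr
Yearly total = $9,070.56
Monthly escrow = $9,070.56 / 12 = $755.88
Required cushion = 1 × $755.88 = $755.88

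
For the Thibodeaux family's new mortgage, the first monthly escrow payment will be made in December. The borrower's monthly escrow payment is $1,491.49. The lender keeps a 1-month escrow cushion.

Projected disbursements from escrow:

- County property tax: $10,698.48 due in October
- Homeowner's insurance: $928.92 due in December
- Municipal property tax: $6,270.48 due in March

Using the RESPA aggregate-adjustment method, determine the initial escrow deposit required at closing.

$2,982.98

Cushion = 1 × $1,491.49 = $1,491.49
Trial balance (start $0, +$1,491.49 each month, − disbursements):
  Dec: +$1,491.49 − $928.92 → $562.57
  Jan: +$1,491.49 → $2,054.06
  Feb: +$1,491.49 → $3,545.55
  Mar: +$1,491.49 − $6,270.48 → -$1,233.44
  Apr: +$1,491.49 → $258.05
  May: +$1,491.49 → $1,749.54
  Jun: +$1,491.49 → $3,241.03
  Jul: +$1,491.49 → $4,732.52
  Aug: +$1,491.49 → $6,224.01
  Sep: +$1,491.49 → $7,715.50
  Oct: +$1,491.49 − $10,698.48 → -$1,491.49
  Nov: +$1,491.49 → $0.00
Lowest trial balance = -$1,491.49 (Oct)
Initial deposit = cushion − low point = $1,491.49 − (-$1,491.49) = $2,982.98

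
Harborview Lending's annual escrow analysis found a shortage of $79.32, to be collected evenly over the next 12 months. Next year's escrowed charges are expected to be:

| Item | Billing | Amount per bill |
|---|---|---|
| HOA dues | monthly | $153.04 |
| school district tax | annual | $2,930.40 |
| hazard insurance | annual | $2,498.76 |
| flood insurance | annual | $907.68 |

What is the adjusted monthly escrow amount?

HOA dues = $153.04 × 12 = $1,836.48 per year
School district tax = $2,930.40 per year
Hazard insurance = $2,498.76 per year
Flood insurance = $907.68 per year
Total annual escrow = $8,173.32
Monthly = $8,173.32 ÷ 12 = $681.11
Shortage per month = $79.32 ÷ 12 = $6.61
New monthly escrow = $681.11 + $6.61 = $687.72

$687.72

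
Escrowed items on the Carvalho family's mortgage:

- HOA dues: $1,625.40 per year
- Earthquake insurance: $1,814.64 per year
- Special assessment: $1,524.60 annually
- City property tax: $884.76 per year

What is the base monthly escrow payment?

$487.45

HOA dues — $1,625.40 per year
Earthquake insurance — $1,814.64 per year
Special assessment — $1,524.60 per year
City property tax — $884.76 per year
Combined annual = $1,625.40 + $1,814.64 + $1,524.60 + $884.76 = $5,849.40
Per month = $5,849.40 ÷ 12 = $487.45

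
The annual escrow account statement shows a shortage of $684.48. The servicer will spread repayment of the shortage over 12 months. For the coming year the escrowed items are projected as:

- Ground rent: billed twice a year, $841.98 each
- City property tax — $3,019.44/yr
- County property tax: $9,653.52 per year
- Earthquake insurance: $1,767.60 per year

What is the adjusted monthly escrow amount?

Ground rent = $841.98 × 2 = $1,683.96 annually
City property tax = $3,019.44 annually
County property tax = $9,653.52 annually
Earthquake insurance = $1,767.60 annually
Total per year = $1,683.96 + $3,019.44 + $9,653.52 + $1,767.60 = $16,124.52
Base monthly escrow = $16,124.52 ÷ 12 = $1,343.71
Monthly shortage recovery: $684.48 / 12 = $57.04
New monthly escrow = $1,343.71 + $57.04 = $1,400.75

$1,400.75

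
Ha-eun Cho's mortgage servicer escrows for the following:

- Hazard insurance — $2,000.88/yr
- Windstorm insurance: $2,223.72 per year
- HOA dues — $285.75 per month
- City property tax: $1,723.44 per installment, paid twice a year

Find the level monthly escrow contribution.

$925.04

Hazard insurance: $2,000.88/yr
Windstorm insurance: $2,223.72/yr
HOA dues: $285.75 × 12 = $3,429.00/yr
City property tax: $1,723.44 × 2 = $3,446.88/yr
Annual escrow total = $11,100.48
Monthly escrow = $11,100.48 / 12 = $925.04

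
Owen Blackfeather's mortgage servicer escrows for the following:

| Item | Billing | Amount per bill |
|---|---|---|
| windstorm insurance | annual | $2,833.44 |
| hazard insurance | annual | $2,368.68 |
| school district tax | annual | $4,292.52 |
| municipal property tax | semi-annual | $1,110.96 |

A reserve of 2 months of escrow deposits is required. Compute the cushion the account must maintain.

$1,952.76

Windstorm insurance — $2,833.44/yr
Hazard insurance — $2,368.68/yr
School district tax — $4,292.52/yr
Municipal property tax — $1,110.96 × 2 = $2,221.92/yr
Total per year = $11,716.56
Monthly = $11,716.56 / 12 = $976.38
Cushion = 2 × $976.38 = $1,952.76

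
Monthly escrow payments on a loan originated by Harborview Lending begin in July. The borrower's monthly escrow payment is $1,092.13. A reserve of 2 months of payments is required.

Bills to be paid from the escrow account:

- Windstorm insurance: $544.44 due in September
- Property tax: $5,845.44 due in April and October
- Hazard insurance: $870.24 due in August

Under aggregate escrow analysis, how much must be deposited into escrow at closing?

$5,075.86

Cushion = 2 × $1,092.13 = $2,184.26
Trial balance (start $0, +$1,092.13 each month, − disbursements):
  Jul: +$1,092.13 → $1,092.13
  Aug: +$1,092.13 − $870.24 → $1,314.02
  Sep: +$1,092.13 − $544.44 → $1,861.71
  Oct: +$1,092.13 − $5,845.44 → -$2,891.60
  Nov: +$1,092.13 → -$1,799.47
  Dec: +$1,092.13 → -$707.34
  Jan: +$1,092.13 → $384.79
  Feb: +$1,092.13 → $1,476.92
  Mar: +$1,092.13 → $2,569.05
  Apr: +$1,092.13 − $5,845.44 → -$2,184.26
  May: +$1,092.13 → -$1,092.13
  Jun: +$1,092.13 → $0.00
Lowest trial balance = -$2,891.60 (Oct)
Initial deposit = cushion − low point = $2,184.26 − (-$2,891.60) = $5,075.86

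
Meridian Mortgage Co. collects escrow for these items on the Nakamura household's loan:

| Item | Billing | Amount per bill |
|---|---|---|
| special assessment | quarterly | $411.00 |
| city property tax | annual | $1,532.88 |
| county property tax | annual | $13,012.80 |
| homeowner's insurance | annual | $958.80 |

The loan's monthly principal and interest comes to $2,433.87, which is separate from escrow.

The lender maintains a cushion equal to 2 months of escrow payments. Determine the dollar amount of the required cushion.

Special assessment: $411.00 × 4 = $1,644.00 per year
City property tax: $1,532.88 per year
County property tax: $13,012.80 per year
Homeowner's insurance: $958.80 per year
Combined annual = $1,644.00 + $1,532.88 + $13,012.80 + $958.80 = $17,148.48
Monthly = $17,148.48 / 12 = $1,429.04
Reserve = 2 × $1,429.04 = $2,858.08

$2,858.08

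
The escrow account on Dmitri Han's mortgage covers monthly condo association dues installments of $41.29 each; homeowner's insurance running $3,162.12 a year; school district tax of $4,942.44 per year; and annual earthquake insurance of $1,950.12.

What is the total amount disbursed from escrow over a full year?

Condo association dues = $41.29 × 12 = $495.48 per year
Homeowner's insurance = $3,162.12 per year
School district tax = $4,942.44 per year
Earthquake insurance = $1,950.12 per year
Annual escrow total = $495.48 + $3,162.12 + $4,942.44 + $1,950.12 = $10,550.16

$10,550.16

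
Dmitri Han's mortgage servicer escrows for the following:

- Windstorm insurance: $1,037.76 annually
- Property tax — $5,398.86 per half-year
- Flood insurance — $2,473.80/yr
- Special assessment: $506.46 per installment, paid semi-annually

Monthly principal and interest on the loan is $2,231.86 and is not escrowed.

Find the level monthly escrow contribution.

Windstorm insurance: $1,037.76/yr
Property tax: $5,398.86 × 2 = $10,797.72/yr
Flood insurance: $2,473.80/yr
Special assessment: $506.46 × 2 = $1,012.92/yr
Yearly total = $15,322.20
Per month = $15,322.20 ÷ 12 = $1,276.85

$1,276.85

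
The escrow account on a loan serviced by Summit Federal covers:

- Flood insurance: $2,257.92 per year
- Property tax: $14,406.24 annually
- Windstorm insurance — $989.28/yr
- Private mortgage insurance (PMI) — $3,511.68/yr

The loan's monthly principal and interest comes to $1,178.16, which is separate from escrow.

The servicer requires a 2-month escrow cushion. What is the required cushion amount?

$3,527.52

Flood insurance — $2,257.92/yr
Property tax — $14,406.24/yr
Windstorm insurance — $989.28/yr
Private mortgage insurance (PMI) — $3,511.68/yr
Annual escrow total = $21,165.12
Monthly = $21,165.12 / 12 = $1,763.76
Cushion = 2 × $1,763.76 = $3,527.52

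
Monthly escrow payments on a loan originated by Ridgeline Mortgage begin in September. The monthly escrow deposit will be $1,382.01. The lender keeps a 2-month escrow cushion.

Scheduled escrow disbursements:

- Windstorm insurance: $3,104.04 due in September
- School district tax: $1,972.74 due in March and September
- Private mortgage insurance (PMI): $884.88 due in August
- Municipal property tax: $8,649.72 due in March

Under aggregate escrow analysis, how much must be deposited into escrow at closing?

Cushion = 2 × $1,382.01 = $2,764.02
Trial balance (start $0, +$1,382.01 each month, − disbursements):
  Sep: +$1,382.01 − $5,076.78 → -$3,694.77
  Oct: +$1,382.01 → -$2,312.76
  Nov: +$1,382.01 → -$930.75
  Dec: +$1,382.01 → $451.26
  Jan: +$1,382.01 → $1,833.27
  Feb: +$1,382.01 → $3,215.28
  Mar: +$1,382.01 − $10,622.46 → -$6,025.17
  Apr: +$1,382.01 → -$4,643.16
  May: +$1,382.01 → -$3,261.15
  Jun: +$1,382.01 → -$1,879.14
  Jul: +$1,382.01 → -$497.13
  Aug: +$1,382.01 − $884.88 → $0.00
Lowest trial balance = -$6,025.17 (Mar)
Initial deposit = cushion − low point = $2,764.02 − (-$6,025.17) = $8,789.19

$8,789.19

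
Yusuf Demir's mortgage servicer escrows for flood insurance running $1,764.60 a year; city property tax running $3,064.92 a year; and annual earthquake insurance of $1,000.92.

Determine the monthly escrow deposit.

Flood insurance: $1,764.60/yr
City property tax: $3,064.92/yr
Earthquake insurance: $1,000.92/yr
Total annual escrow = $5,830.44
Per month = $5,830.44 ÷ 12 = $485.87

$485.87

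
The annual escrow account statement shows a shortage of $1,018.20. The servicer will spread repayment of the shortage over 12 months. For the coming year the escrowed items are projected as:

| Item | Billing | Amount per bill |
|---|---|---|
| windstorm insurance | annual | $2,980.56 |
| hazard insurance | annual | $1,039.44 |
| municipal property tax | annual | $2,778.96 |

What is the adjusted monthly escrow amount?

$651.43

Windstorm insurance: $2,980.56
Hazard insurance: $1,039.44
Municipal property tax: $2,778.96
Total annual escrow = $2,980.56 + $1,039.44 + $2,778.96 = $6,798.96
Monthly = $6,798.96 ÷ 12 = $566.58
Shortage spread = $1,018.20 ÷ 12 = $84.85/mo
New monthly escrow = $566.58 + $84.85 = $651.43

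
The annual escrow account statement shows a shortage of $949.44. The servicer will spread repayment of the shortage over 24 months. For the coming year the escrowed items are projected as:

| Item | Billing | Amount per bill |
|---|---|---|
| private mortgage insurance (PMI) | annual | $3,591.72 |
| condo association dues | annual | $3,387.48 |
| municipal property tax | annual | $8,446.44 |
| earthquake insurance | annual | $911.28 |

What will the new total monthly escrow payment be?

Private mortgage insurance (PMI) — $3,591.72/yr
Condo association dues — $3,387.48/yr
Municipal property tax — $8,446.44/yr
Earthquake insurance — $911.28/yr
Yearly total = $3,591.72 + $3,387.48 + $8,446.44 + $911.28 = $16,336.92
Monthly = $16,336.92 / 12 = $1,361.41
Shortage spread = $949.44 ÷ 24 = $39.56/mo
New monthly escrow = $1,361.41 + $39.56 = $1,400.97

$1,400.97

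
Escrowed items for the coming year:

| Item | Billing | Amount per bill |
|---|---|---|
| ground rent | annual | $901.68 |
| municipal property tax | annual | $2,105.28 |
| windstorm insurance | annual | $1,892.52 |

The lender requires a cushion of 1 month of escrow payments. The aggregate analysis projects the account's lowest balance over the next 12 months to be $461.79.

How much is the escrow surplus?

$53.50

Ground rent = $901.68 annually
Municipal property tax = $2,105.28 annually
Windstorm insurance = $1,892.52 annually
Total per year = $4,899.48
Monthly escrow = $4,899.48 / 12 = $408.29
Required cushion = 1 × $408.29 = $408.29
Surplus = $461.79 − $408.29 = $53.50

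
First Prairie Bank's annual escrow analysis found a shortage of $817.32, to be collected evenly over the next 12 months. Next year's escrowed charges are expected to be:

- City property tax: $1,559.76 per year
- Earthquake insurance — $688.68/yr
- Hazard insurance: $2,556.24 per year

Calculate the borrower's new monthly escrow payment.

City property tax = $1,559.76 annually
Earthquake insurance = $688.68 annually
Hazard insurance = $2,556.24 annually
Annual escrow total = $1,559.76 + $688.68 + $2,556.24 = $4,804.68
Monthly = $4,804.68 ÷ 12 = $400.39
Monthly shortage recovery: $817.32 / 12 = $68.11
Adjusted monthly = $400.39 + $68.11 = $468.50

$468.50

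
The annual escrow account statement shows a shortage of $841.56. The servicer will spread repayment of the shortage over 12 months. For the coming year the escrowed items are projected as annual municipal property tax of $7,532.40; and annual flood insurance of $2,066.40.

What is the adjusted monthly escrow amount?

Municipal property tax: $7,532.40
Flood insurance: $2,066.40
Total per year = $9,598.80
Monthly escrow = $9,598.80 ÷ 12 = $799.90
Shortage spread = $841.56 / 12 = $70.13/mo
New monthly escrow = $799.90 + $70.13 = $870.03

$870.03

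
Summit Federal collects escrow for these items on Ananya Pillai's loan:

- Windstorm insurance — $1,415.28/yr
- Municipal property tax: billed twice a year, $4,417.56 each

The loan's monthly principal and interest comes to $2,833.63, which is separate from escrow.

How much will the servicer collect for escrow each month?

Windstorm insurance — $1,415.28 per year
Municipal property tax — $4,417.56 × 2 = $8,835.12 per year
Total annual escrow = $10,250.40
Monthly escrow = $10,250.40 ÷ 12 = $854.20

$854.20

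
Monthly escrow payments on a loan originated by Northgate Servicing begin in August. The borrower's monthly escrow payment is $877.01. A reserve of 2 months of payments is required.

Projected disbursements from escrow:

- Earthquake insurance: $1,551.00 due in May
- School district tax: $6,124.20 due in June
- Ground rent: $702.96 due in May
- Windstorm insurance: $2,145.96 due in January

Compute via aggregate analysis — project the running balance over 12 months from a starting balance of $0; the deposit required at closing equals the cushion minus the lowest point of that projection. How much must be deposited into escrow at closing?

Cushion = 2 × $877.01 = $1,754.02
Trial balance (start $0, +$877.01 each month, − disbursements):
  Aug: +$877.01 → $877.01
  Sep: +$877.01 → $1,754.02
  Oct: +$877.01 → $2,631.03
  Nov: +$877.01 → $3,508.04
  Dec: +$877.01 → $4,385.05
  Jan: +$877.01 − $2,145.96 → $3,116.10
  Feb: +$877.01 → $3,993.11
  Mar: +$877.01 → $4,870.12
  Apr: +$877.01 → $5,747.13
  May: +$877.01 − $2,253.96 → $4,370.18
  Jun: +$877.01 − $6,124.20 → -$877.01
  Jul: +$877.01 → $0.00
Lowest trial balance = -$877.01 (Jun)
Initial deposit = cushion − low point = $1,754.02 − (-$877.01) = $2,631.03

$2,631.03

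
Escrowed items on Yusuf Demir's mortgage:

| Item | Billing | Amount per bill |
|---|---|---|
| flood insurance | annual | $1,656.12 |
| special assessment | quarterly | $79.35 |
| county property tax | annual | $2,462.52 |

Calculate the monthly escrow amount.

Flood insurance: $1,656.12 annually
Special assessment: $79.35 × 4 = $317.40 annually
County property tax: $2,462.52 annually
Yearly total = $1,656.12 + $317.40 + $2,462.52 = $4,436.04
Monthly = $4,436.04 / 12 = $369.67

$369.67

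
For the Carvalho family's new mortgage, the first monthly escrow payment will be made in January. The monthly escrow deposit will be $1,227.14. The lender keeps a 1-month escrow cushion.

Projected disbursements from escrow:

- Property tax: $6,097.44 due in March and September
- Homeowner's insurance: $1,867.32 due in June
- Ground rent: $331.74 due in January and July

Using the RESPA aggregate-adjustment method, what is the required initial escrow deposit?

$4,908.56

Cushion = 1 × $1,227.14 = $1,227.14
Trial balance (start $0, +$1,227.14 each month, − disbursements):
  Jan: +$1,227.14 − $331.74 → $895.40
  Feb: +$1,227.14 → $2,122.54
  Mar: +$1,227.14 − $6,097.44 → -$2,747.76
  Apr: +$1,227.14 → -$1,520.62
  May: +$1,227.14 → -$293.48
  Jun: +$1,227.14 − $1,867.32 → -$933.66
  Jul: +$1,227.14 − $331.74 → -$38.26
  Aug: +$1,227.14 → $1,188.88
  Sep: +$1,227.14 − $6,097.44 → -$3,681.42
  Oct: +$1,227.14 → -$2,454.28
  Nov: +$1,227.14 → -$1,227.14
  Dec: +$1,227.14 → $0.00
Lowest trial balance = -$3,681.42 (Sep)
Initial deposit = cushion − low point = $1,227.14 − (-$3,681.42) = $4,908.56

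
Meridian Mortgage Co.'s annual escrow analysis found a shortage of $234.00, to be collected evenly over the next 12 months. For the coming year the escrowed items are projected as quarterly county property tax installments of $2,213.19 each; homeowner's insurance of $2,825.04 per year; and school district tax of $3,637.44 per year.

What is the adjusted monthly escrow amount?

$1,295.77

County property tax = $2,213.19 × 4 = $8,852.76 per year
Homeowner's insurance = $2,825.04 per year
School district tax = $3,637.44 per year
Annual escrow total = $8,852.76 + $2,825.04 + $3,637.44 = $15,315.24
Base monthly escrow = $15,315.24 ÷ 12 = $1,276.27
Shortage per month = $234.00 ÷ 12 = $19.50
Adjusted monthly = $1,276.27 + $19.50 = $1,295.77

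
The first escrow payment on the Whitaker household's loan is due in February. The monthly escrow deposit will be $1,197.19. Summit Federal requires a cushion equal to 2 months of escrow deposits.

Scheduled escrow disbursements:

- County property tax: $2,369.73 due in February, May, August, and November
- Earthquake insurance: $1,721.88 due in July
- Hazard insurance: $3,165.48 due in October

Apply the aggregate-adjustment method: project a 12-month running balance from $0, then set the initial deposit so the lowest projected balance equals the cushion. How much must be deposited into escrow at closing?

Cushion = 2 × $1,197.19 = $2,394.38
Trial balance (start $0, +$1,197.19 each month, − disbursements):
  Feb: +$1,197.19 − $2,369.73 → -$1,172.54
  Mar: +$1,197.19 → $24.65
  Apr: +$1,197.19 → $1,221.84
  May: +$1,197.19 − $2,369.73 → $49.30
  Jun: +$1,197.19 → $1,246.49
  Jul: +$1,197.19 − $1,721.88 → $721.80
  Aug: +$1,197.19 − $2,369.73 → -$450.74
  Sep: +$1,197.19 → $746.45
  Oct: +$1,197.19 − $3,165.48 → -$1,221.84
  Nov: +$1,197.19 − $2,369.73 → -$2,394.38
  Dec: +$1,197.19 → -$1,197.19
  Jan: +$1,197.19 → $0.00
Lowest trial balance = -$2,394.38 (Nov)
Initial deposit = cushion − low point = $2,394.38 − (-$2,394.38) = $4,788.76

$4,788.76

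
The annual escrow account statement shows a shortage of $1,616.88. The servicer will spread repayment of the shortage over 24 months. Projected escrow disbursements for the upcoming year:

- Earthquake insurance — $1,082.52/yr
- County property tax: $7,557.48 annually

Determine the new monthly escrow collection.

$787.37

Earthquake insurance = $1,082.52
County property tax = $7,557.48
Annual escrow total = $8,640.00
Base monthly escrow = $8,640.00 / 12 = $720.00
Monthly shortage recovery: $1,616.88 / 24 = $67.37
Adjusted monthly = $720.00 + $67.37 = $787.37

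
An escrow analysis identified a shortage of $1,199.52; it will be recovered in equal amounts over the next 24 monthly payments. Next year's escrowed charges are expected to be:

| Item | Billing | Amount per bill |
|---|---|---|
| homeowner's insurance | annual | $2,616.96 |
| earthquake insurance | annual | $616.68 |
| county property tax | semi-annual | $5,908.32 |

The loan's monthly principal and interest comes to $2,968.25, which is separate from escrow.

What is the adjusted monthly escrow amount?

$1,304.17

Homeowner's insurance: $2,616.96 per year
Earthquake insurance: $616.68 per year
County property tax: $5,908.32 × 2 = $11,816.64 per year
Yearly total = $15,050.28
Per month = $15,050.28 / 12 = $1,254.19
Shortage per month = $1,199.52 ÷ 24 = $49.98
New monthly escrow = $1,254.19 + $49.98 = $1,304.17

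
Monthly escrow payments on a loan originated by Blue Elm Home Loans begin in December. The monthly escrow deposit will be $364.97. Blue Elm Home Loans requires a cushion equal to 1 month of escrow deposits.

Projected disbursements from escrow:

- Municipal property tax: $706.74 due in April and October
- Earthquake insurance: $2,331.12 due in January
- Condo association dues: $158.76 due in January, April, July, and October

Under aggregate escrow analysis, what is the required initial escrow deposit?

Cushion = 1 × $364.97 = $364.97
Trial balance (start $0, +$364.97 each month, − disbursements):
  Dec: +$364.97 → $364.97
  Jan: +$364.97 − $2,489.88 → -$1,759.94
  Feb: +$364.97 → -$1,394.97
  Mar: +$364.97 → -$1,030.00
  Apr: +$364.97 − $865.50 → -$1,530.53
  May: +$364.97 → -$1,165.56
  Jun: +$364.97 → -$800.59
  Jul: +$364.97 − $158.76 → -$594.38
  Aug: +$364.97 → -$229.41
  Sep: +$364.97 → $135.56
  Oct: +$364.97 − $865.50 → -$364.97
  Nov: +$364.97 → $0.00
Lowest trial balance = -$1,759.94 (Jan)
Initial deposit = cushion − low point = $364.97 − (-$1,759.94) = $2,124.91

$2,124.91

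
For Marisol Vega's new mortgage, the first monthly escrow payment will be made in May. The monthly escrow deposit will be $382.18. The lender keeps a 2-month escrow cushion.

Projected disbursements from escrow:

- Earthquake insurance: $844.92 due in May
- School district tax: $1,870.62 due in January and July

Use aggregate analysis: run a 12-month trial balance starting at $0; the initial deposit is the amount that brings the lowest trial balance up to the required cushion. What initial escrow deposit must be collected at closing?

Cushion = 2 × $382.18 = $764.36
Trial balance (start $0, +$382.18 each month, − disbursements):
  May: +$382.18 − $844.92 → -$462.74
  Jun: +$382.18 → -$80.56
  Jul: +$382.18 − $1,870.62 → -$1,569.00
  Aug: +$382.18 → -$1,186.82
  Sep: +$382.18 → -$804.64
  Oct: +$382.18 → -$422.46
  Nov: +$382.18 → -$40.28
  Dec: +$382.18 → $341.90
  Jan: +$382.18 − $1,870.62 → -$1,146.54
  Feb: +$382.18 → -$764.36
  Mar: +$382.18 → -$382.18
  Apr: +$382.18 → $0.00
Lowest trial balance = -$1,569.00 (Jul)
Initial deposit = cushion − low point = $764.36 − (-$1,569.00) = $2,333.36

$2,333.36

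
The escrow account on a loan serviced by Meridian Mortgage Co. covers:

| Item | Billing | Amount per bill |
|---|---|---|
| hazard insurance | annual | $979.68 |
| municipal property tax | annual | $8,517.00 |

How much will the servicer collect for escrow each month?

$791.39

Hazard insurance — $979.68 annually
Municipal property tax — $8,517.00 annually
Yearly total = $979.68 + $8,517.00 = $9,496.68
Monthly = $9,496.68 ÷ 12 = $791.39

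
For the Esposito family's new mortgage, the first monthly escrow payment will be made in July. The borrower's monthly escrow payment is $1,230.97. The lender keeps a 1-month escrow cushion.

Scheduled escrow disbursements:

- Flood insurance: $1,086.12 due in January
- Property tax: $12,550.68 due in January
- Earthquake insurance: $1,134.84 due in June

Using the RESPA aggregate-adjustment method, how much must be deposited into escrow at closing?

Cushion = 1 × $1,230.97 = $1,230.97
Trial balance (start $0, +$1,230.97 each month, − disbursements):
  Jul: +$1,230.97 → $1,230.97
  Aug: +$1,230.97 → $2,461.94
  Sep: +$1,230.97 → $3,692.91
  Oct: +$1,230.97 → $4,923.88
  Nov: +$1,230.97 → $6,154.85
  Dec: +$1,230.97 → $7,385.82
  Jan: +$1,230.97 − $13,636.80 → -$5,020.01
  Feb: +$1,230.97 → -$3,789.04
  Mar: +$1,230.97 → -$2,558.07
  Apr: +$1,230.97 → -$1,327.10
  May: +$1,230.97 → -$96.13
  Jun: +$1,230.97 − $1,134.84 → $0.00
Lowest trial balance = -$5,020.01 (Jan)
Initial deposit = cushion − low point = $1,230.97 − (-$5,020.01) = $6,250.98

$6,250.98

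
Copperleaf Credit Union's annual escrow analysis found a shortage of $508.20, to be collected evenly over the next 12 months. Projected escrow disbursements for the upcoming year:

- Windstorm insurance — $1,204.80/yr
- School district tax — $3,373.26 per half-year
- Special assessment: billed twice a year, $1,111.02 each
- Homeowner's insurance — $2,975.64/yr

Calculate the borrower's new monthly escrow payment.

$1,138.10

Windstorm insurance — $1,204.80
School district tax — $3,373.26 × 2 = $6,746.52
Special assessment — $1,111.02 × 2 = $2,222.04
Homeowner's insurance — $2,975.64
Annual escrow total = $13,149.00
Monthly escrow = $13,149.00 / 12 = $1,095.75
Shortage per month = $508.20 / 12 = $42.35
New monthly escrow = $1,095.75 + $42.35 = $1,138.10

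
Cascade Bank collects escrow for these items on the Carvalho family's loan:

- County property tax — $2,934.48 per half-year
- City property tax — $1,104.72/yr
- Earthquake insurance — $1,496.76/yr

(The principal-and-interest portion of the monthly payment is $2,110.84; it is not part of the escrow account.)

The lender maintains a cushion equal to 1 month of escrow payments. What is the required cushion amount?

$705.87

County property tax: $2,934.48 × 2 = $5,868.96 annually
City property tax: $1,104.72 annually
Earthquake insurance: $1,496.76 annually
Annual escrow total = $8,470.44
Per month = $8,470.44 ÷ 12 = $705.87
Reserve = 1 × $705.87 = $705.87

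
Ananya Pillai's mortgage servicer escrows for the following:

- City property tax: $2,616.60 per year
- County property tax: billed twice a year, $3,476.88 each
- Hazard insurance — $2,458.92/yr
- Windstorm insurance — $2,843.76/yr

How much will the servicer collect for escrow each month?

City property tax — $2,616.60/yr
County property tax — $3,476.88 × 2 = $6,953.76/yr
Hazard insurance — $2,458.92/yr
Windstorm insurance — $2,843.76/yr
Total annual escrow = $2,616.60 + $6,953.76 + $2,458.92 + $2,843.76 = $14,873.04
Per month = $14,873.04 ÷ 12 = $1,239.42

$1,239.42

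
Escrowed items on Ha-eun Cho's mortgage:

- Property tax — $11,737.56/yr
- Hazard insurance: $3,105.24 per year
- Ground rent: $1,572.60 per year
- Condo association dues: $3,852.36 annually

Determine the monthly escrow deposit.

Property tax — $11,737.56/yr
Hazard insurance — $3,105.24/yr
Ground rent — $1,572.60/yr
Condo association dues — $3,852.36/yr
Total per year = $20,267.76
Per month = $20,267.76 / 12 = $1,688.98

$1,688.98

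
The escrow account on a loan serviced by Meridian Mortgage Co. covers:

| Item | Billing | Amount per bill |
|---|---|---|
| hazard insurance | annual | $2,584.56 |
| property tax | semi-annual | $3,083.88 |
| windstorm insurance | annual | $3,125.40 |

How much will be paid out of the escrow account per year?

Hazard insurance: $2,584.56 annually
Property tax: $3,083.88 × 2 = $6,167.76 annually
Windstorm insurance: $3,125.40 annually
Combined annual = $2,584.56 + $6,167.76 + $3,125.40 = $11,877.72

$11,877.72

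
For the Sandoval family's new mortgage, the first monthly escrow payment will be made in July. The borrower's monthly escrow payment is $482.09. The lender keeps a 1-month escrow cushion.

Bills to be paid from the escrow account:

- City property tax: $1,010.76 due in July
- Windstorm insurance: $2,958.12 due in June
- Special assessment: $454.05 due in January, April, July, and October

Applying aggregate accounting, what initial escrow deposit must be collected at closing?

Cushion = 1 × $482.09 = $482.09
Trial balance (start $0, +$482.09 each month, − disbursements):
  Jul: +$482.09 − $1,464.81 → -$982.72
  Aug: +$482.09 → -$500.63
  Sep: +$482.09 → -$18.54
  Oct: +$482.09 − $454.05 → $9.50
  Nov: +$482.09 → $491.59
  Dec: +$482.09 → $973.68
  Jan: +$482.09 − $454.05 → $1,001.72
  Feb: +$482.09 → $1,483.81
  Mar: +$482.09 → $1,965.90
  Apr: +$482.09 − $454.05 → $1,993.94
  May: +$482.09 → $2,476.03
  Jun: +$482.09 − $2,958.12 → $0.00
Lowest trial balance = -$982.72 (Jul)
Initial deposit = cushion − low point = $482.09 − (-$982.72) = $1,464.81

$1,464.81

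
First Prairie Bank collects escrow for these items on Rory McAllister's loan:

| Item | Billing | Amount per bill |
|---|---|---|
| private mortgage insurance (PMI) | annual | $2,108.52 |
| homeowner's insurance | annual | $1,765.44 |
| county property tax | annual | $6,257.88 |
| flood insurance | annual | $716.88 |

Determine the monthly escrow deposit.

Private mortgage insurance (PMI): $2,108.52
Homeowner's insurance: $1,765.44
County property tax: $6,257.88
Flood insurance: $716.88
Combined annual = $10,848.72
Base monthly escrow = $10,848.72 ÷ 12 = $904.06

$904.06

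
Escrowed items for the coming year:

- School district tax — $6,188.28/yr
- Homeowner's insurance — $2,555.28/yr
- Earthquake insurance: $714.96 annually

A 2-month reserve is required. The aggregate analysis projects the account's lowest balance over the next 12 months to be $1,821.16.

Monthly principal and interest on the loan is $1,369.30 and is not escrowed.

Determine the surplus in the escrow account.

School district tax = $6,188.28
Homeowner's insurance = $2,555.28
Earthquake insurance = $714.96
Annual escrow total = $9,458.52
Per month = $9,458.52 / 12 = $788.21
Required reserve = 2 × $788.21 = $1,576.42
Excess over cushion: $1,821.16 − $1,576.42 = $244.74

$244.74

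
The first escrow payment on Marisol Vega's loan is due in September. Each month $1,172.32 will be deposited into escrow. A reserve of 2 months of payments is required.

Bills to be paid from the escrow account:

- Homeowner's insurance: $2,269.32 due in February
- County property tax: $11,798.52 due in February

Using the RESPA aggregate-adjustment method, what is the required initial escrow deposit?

$9,378.56

Cushion = 2 × $1,172.32 = $2,344.64
Trial balance (start $0, +$1,172.32 each month, − disbursements):
  Sep: +$1,172.32 → $1,172.32
  Oct: +$1,172.32 → $2,344.64
  Nov: +$1,172.32 → $3,516.96
  Dec: +$1,172.32 → $4,689.28
  Jan: +$1,172.32 → $5,861.60
  Feb: +$1,172.32 − $14,067.84 → -$7,033.92
  Mar: +$1,172.32 → -$5,861.60
  Apr: +$1,172.32 → -$4,689.28
  May: +$1,172.32 → -$3,516.96
  Jun: +$1,172.32 → -$2,344.64
  Jul: +$1,172.32 → -$1,172.32
  Aug: +$1,172.32 → $0.00
Lowest trial balance = -$7,033.92 (Feb)
Initial deposit = cushion − low point = $2,344.64 − (-$7,033.92) = $9,378.56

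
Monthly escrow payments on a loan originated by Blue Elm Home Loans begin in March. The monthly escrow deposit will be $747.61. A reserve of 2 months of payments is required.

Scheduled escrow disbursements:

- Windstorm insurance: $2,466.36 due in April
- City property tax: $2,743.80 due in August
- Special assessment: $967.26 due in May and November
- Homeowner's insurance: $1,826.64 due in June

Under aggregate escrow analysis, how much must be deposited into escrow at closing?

$5,013.62

Cushion = 2 × $747.61 = $1,495.22
Trial balance (start $0, +$747.61 each month, − disbursements):
  Mar: +$747.61 → $747.61
  Apr: +$747.61 − $2,466.36 → -$971.14
  May: +$747.61 − $967.26 → -$1,190.79
  Jun: +$747.61 − $1,826.64 → -$2,269.82
  Jul: +$747.61 → -$1,522.21
  Aug: +$747.61 − $2,743.80 → -$3,518.40
  Sep: +$747.61 → -$2,770.79
  Oct: +$747.61 → -$2,023.18
  Nov: +$747.61 − $967.26 → -$2,242.83
  Dec: +$747.61 → -$1,495.22
  Jan: +$747.61 → -$747.61
  Feb: +$747.61 → $0.00
Lowest trial balance = -$3,518.40 (Aug)
Initial deposit = cushion − low point = $1,495.22 − (-$3,518.40) = $5,013.62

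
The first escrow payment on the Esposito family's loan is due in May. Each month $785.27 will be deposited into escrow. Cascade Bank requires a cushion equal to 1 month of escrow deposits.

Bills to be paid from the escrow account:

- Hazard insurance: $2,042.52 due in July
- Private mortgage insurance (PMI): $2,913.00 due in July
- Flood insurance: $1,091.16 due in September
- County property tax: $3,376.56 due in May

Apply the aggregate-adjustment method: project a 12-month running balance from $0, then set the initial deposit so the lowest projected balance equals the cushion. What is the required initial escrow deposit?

$6,761.54

Cushion = 1 × $785.27 = $785.27
Trial balance (start $0, +$785.27 each month, − disbursements):
  May: +$785.27 − $3,376.56 → -$2,591.29
  Jun: +$785.27 → -$1,806.02
  Jul: +$785.27 − $4,955.52 → -$5,976.27
  Aug: +$785.27 → -$5,191.00
  Sep: +$785.27 − $1,091.16 → -$5,496.89
  Oct: +$785.27 → -$4,711.62
  Nov: +$785.27 → -$3,926.35
  Dec: +$785.27 → -$3,141.08
  Jan: +$785.27 → -$2,355.81
  Feb: +$785.27 → -$1,570.54
  Mar: +$785.27 → -$785.27
  Apr: +$785.27 → $0.00
Lowest trial balance = -$5,976.27 (Jul)
Initial deposit = cushion − low point = $785.27 − (-$5,976.27) = $6,761.54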